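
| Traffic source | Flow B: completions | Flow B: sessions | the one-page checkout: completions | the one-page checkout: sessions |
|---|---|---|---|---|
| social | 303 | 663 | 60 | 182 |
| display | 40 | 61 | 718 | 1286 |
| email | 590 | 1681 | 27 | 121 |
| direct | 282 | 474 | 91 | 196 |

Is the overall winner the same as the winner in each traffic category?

Social: Flow B 303/663 = 45.7%, the one-page checkout 60/182 = 33.0% → Flow B
Display: Flow B 40/61 = 65.6%, the one-page checkout 718/1286 = 55.8% → Flow B
Email: Flow B 590/1681 = 35.1%, the one-page checkout 27/121 = 22.3% → Flow B
Direct: Flow B 282/474 = 59.5%, the one-page checkout 91/196 = 46.4% → Flow B
Overall: Flow B 1215/2879 = 42.2%, the one-page checkout 896/1785 = 50.2% → the one-page checkout
Flow B wins each traffic group but the one-page checkout wins overall — the comparison reverses. Flow B's sessions skew toward email, which has a lower base rate.

No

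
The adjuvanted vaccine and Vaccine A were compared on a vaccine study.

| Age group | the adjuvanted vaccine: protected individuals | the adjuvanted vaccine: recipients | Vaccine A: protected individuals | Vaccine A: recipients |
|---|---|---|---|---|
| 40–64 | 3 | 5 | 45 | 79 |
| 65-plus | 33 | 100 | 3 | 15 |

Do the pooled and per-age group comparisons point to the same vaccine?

No

40–64: the adjuvanted vaccine 3/5 = 60.0%, Vaccine A 45/79 = 57.0% → the adjuvanted vaccine
65-plus: the adjuvanted vaccine 33/100 = 33.0%, Vaccine A 3/15 = 20.0% → the adjuvanted vaccine
Overall: the adjuvanted vaccine 36/105 = 34.3%, Vaccine A 48/94 = 51.1% → Vaccine A
The adjuvanted vaccine wins each age group but Vaccine A wins overall — the comparison reverses. The adjuvanted vaccine's recipients skew toward 65-plus, which has a lower base rate.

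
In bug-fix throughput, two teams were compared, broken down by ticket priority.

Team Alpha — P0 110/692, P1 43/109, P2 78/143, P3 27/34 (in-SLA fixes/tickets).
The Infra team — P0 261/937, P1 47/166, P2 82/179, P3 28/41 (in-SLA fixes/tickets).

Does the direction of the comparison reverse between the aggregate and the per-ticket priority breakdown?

No

P0: Team Alpha 110/692 = 15.9%, the Infra team 261/937 = 27.9% → the Infra team
P1: Team Alpha 43/109 = 39.4%, the Infra team 47/166 = 28.3% → Team Alpha
P2: Team Alpha 78/143 = 54.5%, the Infra team 82/179 = 45.8% → Team Alpha
P3: Team Alpha 27/34 = 79.4%, the Infra team 28/41 = 68.3% → Team Alpha
Overall: Team Alpha 258/978 = 26.4%, the Infra team 418/1323 = 31.6% → the Infra team
Neither sweeps: Team Alpha wins 3 of 4 groups, the Infra team wins 1. The Infra team wins overall but not every group — no Simpson reversal.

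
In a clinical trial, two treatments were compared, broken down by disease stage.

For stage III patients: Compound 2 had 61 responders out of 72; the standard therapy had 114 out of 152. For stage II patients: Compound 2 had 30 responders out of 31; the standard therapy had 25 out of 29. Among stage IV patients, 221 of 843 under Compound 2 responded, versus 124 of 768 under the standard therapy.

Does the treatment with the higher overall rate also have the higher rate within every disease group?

Stage III: Compound 2 61/72 = 84.7%, the standard therapy 114/152 = 75.0% → Compound 2
Stage II: Compound 2 30/31 = 96.8%, the standard therapy 25/29 = 86.2% → Compound 2
Stage IV: Compound 2 221/843 = 26.2%, the standard therapy 124/768 = 16.1% → Compound 2
Overall: Compound 2 312/946 = 33.0%, the standard therapy 263/949 = 27.7% → Compound 2
Compound 2 wins overall and in every disease group — no reversal.

Yes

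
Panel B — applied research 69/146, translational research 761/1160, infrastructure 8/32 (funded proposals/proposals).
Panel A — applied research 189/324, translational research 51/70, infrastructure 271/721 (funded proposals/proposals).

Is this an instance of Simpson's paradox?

Yes

Applied research: Panel B 69/146 = 47.3%, Panel A 189/324 = 58.3% → Panel A
Translational research: Panel B 761/1160 = 65.6%, Panel A 51/70 = 72.9% → Panel A
Infrastructure: Panel B 8/32 = 25.0%, Panel A 271/721 = 37.6% → Panel A
Overall: Panel B 838/1338 = 62.6%, Panel A 511/1115 = 45.8% → Panel B
Panel A wins each proposal group but Panel B wins overall — the comparison reverses. Panel A's proposals skew toward infrastructure, which has a lower base rate.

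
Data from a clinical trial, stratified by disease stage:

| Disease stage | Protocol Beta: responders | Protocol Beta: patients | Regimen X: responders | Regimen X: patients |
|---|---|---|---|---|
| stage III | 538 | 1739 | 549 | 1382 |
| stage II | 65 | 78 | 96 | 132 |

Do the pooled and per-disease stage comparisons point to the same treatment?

Stage III: Protocol Beta 538/1739 = 30.9%, Regimen X 549/1382 = 39.7% → Regimen X
Stage II: Protocol Beta 65/78 = 83.3%, Regimen X 96/132 = 72.7% → Protocol Beta
Overall: Protocol Beta 603/1817 = 33.2%, Regimen X 645/1514 = 42.6% → Regimen X
Neither sweeps: Protocol Beta wins 1 of 2 groups, Regimen X wins 1. Regimen X wins overall but not every group — no Simpson reversal.

No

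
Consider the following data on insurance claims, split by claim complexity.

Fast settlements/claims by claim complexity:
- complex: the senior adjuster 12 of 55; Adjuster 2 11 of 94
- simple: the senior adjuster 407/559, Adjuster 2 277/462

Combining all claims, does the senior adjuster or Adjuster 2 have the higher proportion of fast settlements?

Complex: the senior adjuster 12/55 = 21.8%, Adjuster 2 11/94 = 11.7% → the senior adjuster
Simple: the senior adjuster 407/559 = 72.8%, Adjuster 2 277/462 = 60.0% → the senior adjuster
Overall: the senior adjuster 419/614 = 68.2%, Adjuster 2 288/556 = 51.8% → the senior adjuster

the senior adjuster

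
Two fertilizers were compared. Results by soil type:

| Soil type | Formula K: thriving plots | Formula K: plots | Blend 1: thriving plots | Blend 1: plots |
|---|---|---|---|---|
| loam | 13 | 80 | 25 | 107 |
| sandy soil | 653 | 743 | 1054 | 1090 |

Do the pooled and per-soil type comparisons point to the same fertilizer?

Yes

Loam: Formula K 13/80 = 16.2%, Blend 1 25/107 = 23.4% → Blend 1
Sandy soil: Formula K 653/743 = 87.9%, Blend 1 1054/1090 = 96.7% → Blend 1
Overall: Formula K 666/823 = 80.9%, Blend 1 1079/1197 = 90.1% → Blend 1
Blend 1 wins overall and in every soil group — no reversal.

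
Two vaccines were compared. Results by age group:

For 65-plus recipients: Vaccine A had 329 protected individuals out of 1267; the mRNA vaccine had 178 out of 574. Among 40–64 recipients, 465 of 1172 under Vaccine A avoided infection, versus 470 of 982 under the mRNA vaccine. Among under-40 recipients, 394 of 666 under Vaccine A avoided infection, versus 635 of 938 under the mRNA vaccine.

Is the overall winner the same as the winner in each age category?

Yes

65-plus: Vaccine A 329/1267 = 26.0%, the mRNA vaccine 178/574 = 31.0% → the mRNA vaccine
40–64: Vaccine A 465/1172 = 39.7%, the mRNA vaccine 470/982 = 47.9% → the mRNA vaccine
Under-40: Vaccine A 394/666 = 59.2%, the mRNA vaccine 635/938 = 67.7% → the mRNA vaccine
Overall: Vaccine A 1188/3105 = 38.3%, the mRNA vaccine 1283/2494 = 51.4% → the mRNA vaccine
The mRNA vaccine wins overall and in every age group — no reversal.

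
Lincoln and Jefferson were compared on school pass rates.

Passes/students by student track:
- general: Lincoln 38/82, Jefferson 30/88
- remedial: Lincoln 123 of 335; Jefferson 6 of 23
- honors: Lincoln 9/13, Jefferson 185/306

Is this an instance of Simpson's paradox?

Yes

General: Lincoln 38/82 = 46.3%, Jefferson 30/88 = 34.1% → Lincoln
Remedial: Lincoln 123/335 = 36.7%, Jefferson 6/23 = 26.1% → Lincoln
Honors: Lincoln 9/13 = 69.2%, Jefferson 185/306 = 60.5% → Lincoln
Overall: Lincoln 170/430 = 39.5%, Jefferson 221/417 = 53.0% → Jefferson
Lincoln wins each student group but Jefferson wins overall — the comparison reverses. Lincoln's students skew toward remedial, which has a lower base rate.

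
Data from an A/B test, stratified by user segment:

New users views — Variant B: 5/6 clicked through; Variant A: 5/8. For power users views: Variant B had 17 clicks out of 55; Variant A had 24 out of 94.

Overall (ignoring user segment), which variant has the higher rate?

Variant B

New users: Variant B 5/6 = 83.3%, Variant A 5/8 = 62.5% → Variant B
Power users: Variant B 17/55 = 30.9%, Variant A 24/94 = 25.5% → Variant B
Overall: Variant B 22/61 = 36.1%, Variant A 29/102 = 28.4% → Variant B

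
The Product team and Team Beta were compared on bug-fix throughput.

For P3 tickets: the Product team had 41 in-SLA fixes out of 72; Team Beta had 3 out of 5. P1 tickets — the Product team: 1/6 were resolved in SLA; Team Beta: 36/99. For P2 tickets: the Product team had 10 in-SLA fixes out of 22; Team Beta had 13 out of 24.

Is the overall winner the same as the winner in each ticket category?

P3: the Product team 41/72 = 56.9%, Team Beta 3/5 = 60.0% → Team Beta
P1: the Product team 1/6 = 16.7%, Team Beta 36/99 = 36.4% → Team Beta
P2: the Product team 10/22 = 45.5%, Team Beta 13/24 = 54.2% → Team Beta
Overall: the Product team 52/100 = 52.0%, Team Beta 52/128 = 40.6% → the Product team
Team Beta wins each ticket group but the Product team wins overall — the comparison reverses. Team Beta's tickets skew toward P1, which has a lower base rate.

No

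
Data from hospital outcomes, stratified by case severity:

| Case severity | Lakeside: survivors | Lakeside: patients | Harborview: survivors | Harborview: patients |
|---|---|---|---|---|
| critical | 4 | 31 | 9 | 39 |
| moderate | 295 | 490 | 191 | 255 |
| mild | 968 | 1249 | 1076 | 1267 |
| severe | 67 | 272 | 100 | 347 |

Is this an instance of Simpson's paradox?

No

Critical: Lakeside 4/31 = 12.9%, Harborview 9/39 = 23.1% → Harborview
Moderate: Lakeside 295/490 = 60.2%, Harborview 191/255 = 74.9% → Harborview
Mild: Lakeside 968/1249 = 77.5%, Harborview 1076/1267 = 84.9% → Harborview
Severe: Lakeside 67/272 = 24.6%, Harborview 100/347 = 28.8% → Harborview
Overall: Lakeside 1334/2042 = 65.3%, Harborview 1376/1908 = 72.1% → Harborview
Harborview wins overall and in every case group — no reversal.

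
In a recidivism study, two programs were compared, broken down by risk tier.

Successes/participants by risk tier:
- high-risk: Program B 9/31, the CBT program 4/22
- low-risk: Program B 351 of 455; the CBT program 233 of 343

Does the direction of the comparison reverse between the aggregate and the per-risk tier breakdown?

No

High-risk: Program B 9/31 = 29.0%, the CBT program 4/22 = 18.2% → Program B
Low-risk: Program B 351/455 = 77.1%, the CBT program 233/343 = 67.9% → Program B
Overall: Program B 360/486 = 74.1%, the CBT program 237/365 = 64.9% → Program B
Program B wins overall and in every risk group — no reversal.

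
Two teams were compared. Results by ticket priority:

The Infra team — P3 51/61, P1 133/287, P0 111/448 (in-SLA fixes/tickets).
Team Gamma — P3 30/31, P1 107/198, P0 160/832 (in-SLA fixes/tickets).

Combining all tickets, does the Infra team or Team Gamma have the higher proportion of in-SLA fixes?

P3: the Infra team 51/61 = 83.6%, Team Gamma 30/31 = 96.8% → Team Gamma
P1: the Infra team 133/287 = 46.3%, Team Gamma 107/198 = 54.0% → Team Gamma
P0: the Infra team 111/448 = 24.8%, Team Gamma 160/832 = 19.2% → the Infra team
Overall: the Infra team 295/796 = 37.1%, Team Gamma 297/1061 = 28.0% → the Infra team
(Neither sweeps every ticket group, but the Infra team has the higher pooled rate.)

the Infra team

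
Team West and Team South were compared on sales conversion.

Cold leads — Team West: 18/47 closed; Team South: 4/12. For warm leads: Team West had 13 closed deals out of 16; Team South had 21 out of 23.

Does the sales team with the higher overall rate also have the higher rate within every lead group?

Cold: Team West 18/47 = 38.3%, Team South 4/12 = 33.3% → Team West
Warm: Team West 13/16 = 81.2%, Team South 21/23 = 91.3% → Team South
Overall: Team West 31/63 = 49.2%, Team South 25/35 = 71.4% → Team South
Neither sweeps: Team West wins 1 of 2 groups, Team South wins 1. Team South wins overall but not every group — no Simpson reversal.

No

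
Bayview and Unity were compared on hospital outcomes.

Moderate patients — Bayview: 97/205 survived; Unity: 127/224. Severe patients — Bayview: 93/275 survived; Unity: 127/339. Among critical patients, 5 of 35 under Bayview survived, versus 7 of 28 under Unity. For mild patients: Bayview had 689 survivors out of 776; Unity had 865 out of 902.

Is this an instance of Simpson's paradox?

No

Moderate: Bayview 97/205 = 47.3%, Unity 127/224 = 56.7% → Unity
Severe: Bayview 93/275 = 33.8%, Unity 127/339 = 37.5% → Unity
Critical: Bayview 5/35 = 14.3%, Unity 7/28 = 25.0% → Unity
Mild: Bayview 689/776 = 88.8%, Unity 865/902 = 95.9% → Unity
Overall: Bayview 884/1291 = 68.5%, Unity 1126/1493 = 75.4% → Unity
Unity wins overall and in every case group — no reversal.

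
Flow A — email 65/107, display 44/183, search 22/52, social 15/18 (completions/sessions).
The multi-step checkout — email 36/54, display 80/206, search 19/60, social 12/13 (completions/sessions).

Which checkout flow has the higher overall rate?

the multi-step checkout

Email: Flow A 65/107 = 60.7%, the multi-step checkout 36/54 = 66.7% → the multi-step checkout
Display: Flow A 44/183 = 24.0%, the multi-step checkout 80/206 = 38.8% → the multi-step checkout
Search: Flow A 22/52 = 42.3%, the multi-step checkout 19/60 = 31.7% → Flow A
Social: Flow A 15/18 = 83.3%, the multi-step checkout 12/13 = 92.3% → the multi-step checkout
Overall: Flow A 146/360 = 40.6%, the multi-step checkout 147/333 = 44.1% → the multi-step checkout
(Neither sweeps every traffic group, but the multi-step checkout has the higher pooled rate.)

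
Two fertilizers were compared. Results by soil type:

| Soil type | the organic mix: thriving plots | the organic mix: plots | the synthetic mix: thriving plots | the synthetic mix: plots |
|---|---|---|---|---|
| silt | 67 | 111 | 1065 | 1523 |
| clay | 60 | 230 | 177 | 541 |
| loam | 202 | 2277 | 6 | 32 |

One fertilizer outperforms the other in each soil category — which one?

the synthetic mix

Silt: the organic mix 67/111 = 60.4%, the synthetic mix 1065/1523 = 69.9% → the synthetic mix
Clay: the organic mix 60/230 = 26.1%, the synthetic mix 177/541 = 32.7% → the synthetic mix
Loam: the organic mix 202/2277 = 8.9%, the synthetic mix 6/32 = 18.8% → the synthetic mix
The synthetic mix has the higher rate in all 3 groups.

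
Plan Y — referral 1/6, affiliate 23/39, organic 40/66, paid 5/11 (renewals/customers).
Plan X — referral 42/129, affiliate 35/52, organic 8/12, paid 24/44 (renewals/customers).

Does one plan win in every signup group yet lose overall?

Referral: Plan Y 1/6 = 16.7%, Plan X 42/129 = 32.6% → Plan X
Affiliate: Plan Y 23/39 = 59.0%, Plan X 35/52 = 67.3% → Plan X
Organic: Plan Y 40/66 = 60.6%, Plan X 8/12 = 66.7% → Plan X
Paid: Plan Y 5/11 = 45.5%, Plan X 24/44 = 54.5% → Plan X
Overall: Plan Y 69/122 = 56.6%, Plan X 109/237 = 46.0% → Plan Y
Plan X wins each signup group but Plan Y wins overall — the comparison reverses. Plan X's customers skew toward referral, which has a lower base rate.

Yes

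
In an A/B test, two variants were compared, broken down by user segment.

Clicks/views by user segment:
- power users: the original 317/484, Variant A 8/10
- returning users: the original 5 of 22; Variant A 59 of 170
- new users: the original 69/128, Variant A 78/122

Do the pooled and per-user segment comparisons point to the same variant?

Power users: the original 317/484 = 65.5%, Variant A 8/10 = 80.0% → Variant A
Returning users: the original 5/22 = 22.7%, Variant A 59/170 = 34.7% → Variant A
New users: the original 69/128 = 53.9%, Variant A 78/122 = 63.9% → Variant A
Overall: the original 391/634 = 61.7%, Variant A 145/302 = 48.0% → the original
Variant A wins each user group but the original wins overall — the comparison reverses. Variant A's views skew toward returning users, which has a lower base rate.

No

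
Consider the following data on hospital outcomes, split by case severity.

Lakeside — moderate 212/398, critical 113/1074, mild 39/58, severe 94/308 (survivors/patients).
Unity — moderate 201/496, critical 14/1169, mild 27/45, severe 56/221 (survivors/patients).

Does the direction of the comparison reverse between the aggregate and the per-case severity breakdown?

No

Moderate: Lakeside 212/398 = 53.3%, Unity 201/496 = 40.5% → Lakeside
Critical: Lakeside 113/1074 = 10.5%, Unity 14/1169 = 1.2% → Lakeside
Mild: Lakeside 39/58 = 67.2%, Unity 27/45 = 60.0% → Lakeside
Severe: Lakeside 94/308 = 30.5%, Unity 56/221 = 25.3% → Lakeside
Overall: Lakeside 458/1838 = 24.9%, Unity 298/1931 = 15.4% → Lakeside
Lakeside wins overall and in every case group — no reversal.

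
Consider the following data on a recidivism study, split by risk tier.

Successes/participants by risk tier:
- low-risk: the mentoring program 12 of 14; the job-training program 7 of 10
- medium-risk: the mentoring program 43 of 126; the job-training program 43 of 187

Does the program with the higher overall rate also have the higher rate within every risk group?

Low-risk: the mentoring program 12/14 = 85.7%, the job-training program 7/10 = 70.0% → the mentoring program
Medium-risk: the mentoring program 43/126 = 34.1%, the job-training program 43/187 = 23.0% → the mentoring program
Overall: the mentoring program 55/140 = 39.3%, the job-training program 50/197 = 25.4% → the mentoring program
The mentoring program wins overall and in every risk group — no reversal.

Yes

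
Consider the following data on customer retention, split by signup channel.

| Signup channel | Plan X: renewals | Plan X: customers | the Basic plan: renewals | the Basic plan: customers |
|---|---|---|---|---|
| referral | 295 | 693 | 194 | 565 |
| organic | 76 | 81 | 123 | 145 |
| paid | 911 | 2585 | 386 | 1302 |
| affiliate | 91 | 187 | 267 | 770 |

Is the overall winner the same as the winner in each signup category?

Yes

Referral: Plan X 295/693 = 42.6%, the Basic plan 194/565 = 34.3% → Plan X
Organic: Plan X 76/81 = 93.8%, the Basic plan 123/145 = 84.8% → Plan X
Paid: Plan X 911/2585 = 35.2%, the Basic plan 386/1302 = 29.6% → Plan X
Affiliate: Plan X 91/187 = 48.7%, the Basic plan 267/770 = 34.7% → Plan X
Overall: Plan X 1373/3546 = 38.7%, the Basic plan 970/2782 = 34.9% → Plan X
Plan X wins overall and in every signup group — no reversal.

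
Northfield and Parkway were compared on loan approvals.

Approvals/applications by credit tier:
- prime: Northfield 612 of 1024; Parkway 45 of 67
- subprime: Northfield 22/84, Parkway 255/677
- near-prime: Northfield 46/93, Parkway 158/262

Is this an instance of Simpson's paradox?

Prime: Northfield 612/1024 = 59.8%, Parkway 45/67 = 67.2% → Parkway
Subprime: Northfield 22/84 = 26.2%, Parkway 255/677 = 37.7% → Parkway
Near-prime: Northfield 46/93 = 49.5%, Parkway 158/262 = 60.3% → Parkway
Overall: Northfield 680/1201 = 56.6%, Parkway 458/1006 = 45.5% → Northfield
Parkway wins each credit group but Northfield wins overall — the comparison reverses. Parkway's applications skew toward subprime, which has a lower base rate.

Yes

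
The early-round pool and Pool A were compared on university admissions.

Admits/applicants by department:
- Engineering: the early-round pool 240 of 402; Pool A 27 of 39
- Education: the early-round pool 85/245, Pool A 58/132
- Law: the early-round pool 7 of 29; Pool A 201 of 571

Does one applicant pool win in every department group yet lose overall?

Yes

Engineering: the early-round pool 240/402 = 59.7%, Pool A 27/39 = 69.2% → Pool A
Education: the early-round pool 85/245 = 34.7%, Pool A 58/132 = 43.9% → Pool A
Law: the early-round pool 7/29 = 24.1%, Pool A 201/571 = 35.2% → Pool A
Overall: the early-round pool 332/676 = 49.1%, Pool A 286/742 = 38.5% → the early-round pool
Pool A wins each department group but the early-round pool wins overall — the comparison reverses. Pool A's applicants skew toward Law, which has a lower base rate.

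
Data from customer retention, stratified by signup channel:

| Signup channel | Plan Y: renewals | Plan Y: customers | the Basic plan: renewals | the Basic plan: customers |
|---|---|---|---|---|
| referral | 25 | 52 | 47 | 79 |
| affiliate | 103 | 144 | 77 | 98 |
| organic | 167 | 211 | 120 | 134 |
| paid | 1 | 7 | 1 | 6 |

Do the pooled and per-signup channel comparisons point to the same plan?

Yes

Referral: Plan Y 25/52 = 48.1%, the Basic plan 47/79 = 59.5% → the Basic plan
Affiliate: Plan Y 103/144 = 71.5%, the Basic plan 77/98 = 78.6% → the Basic plan
Organic: Plan Y 167/211 = 79.1%, the Basic plan 120/134 = 89.6% → the Basic plan
Paid: Plan Y 1/7 = 14.3%, the Basic plan 1/6 = 16.7% → the Basic plan
Overall: Plan Y 296/414 = 71.5%, the Basic plan 245/317 = 77.3% → the Basic plan
The Basic plan wins overall and in every signup group — no reversal.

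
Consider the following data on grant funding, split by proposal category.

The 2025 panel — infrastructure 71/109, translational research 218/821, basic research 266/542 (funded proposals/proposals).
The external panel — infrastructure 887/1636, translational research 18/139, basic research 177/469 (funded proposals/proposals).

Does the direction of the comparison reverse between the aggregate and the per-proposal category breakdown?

Infrastructure: the 2025 panel 71/109 = 65.1%, the external panel 887/1636 = 54.2% → the 2025 panel
Translational research: the 2025 panel 218/821 = 26.6%, the external panel 18/139 = 12.9% → the 2025 panel
Basic research: the 2025 panel 266/542 = 49.1%, the external panel 177/469 = 37.7% → the 2025 panel
Overall: the 2025 panel 555/1472 = 37.7%, the external panel 1082/2244 = 48.2% → the external panel
The 2025 panel wins each proposal group but the external panel wins overall — the comparison reverses. The 2025 panel's proposals skew toward translational research, which has a lower base rate.

Yes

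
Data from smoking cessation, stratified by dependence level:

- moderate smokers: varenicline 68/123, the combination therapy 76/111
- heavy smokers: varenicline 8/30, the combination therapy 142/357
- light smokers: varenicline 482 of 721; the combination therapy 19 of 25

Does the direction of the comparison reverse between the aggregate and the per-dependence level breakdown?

Yes

Moderate smokers: varenicline 68/123 = 55.3%, the combination therapy 76/111 = 68.5% → the combination therapy
Heavy smokers: varenicline 8/30 = 26.7%, the combination therapy 142/357 = 39.8% → the combination therapy
Light smokers: varenicline 482/721 = 66.9%, the combination therapy 19/25 = 76.0% → the combination therapy
Overall: varenicline 558/874 = 63.8%, the combination therapy 237/493 = 48.1% → varenicline
The combination therapy wins each dependence group but varenicline wins overall — the comparison reverses. The combination therapy's participants skew toward heavy smokers, which has a lower base rate.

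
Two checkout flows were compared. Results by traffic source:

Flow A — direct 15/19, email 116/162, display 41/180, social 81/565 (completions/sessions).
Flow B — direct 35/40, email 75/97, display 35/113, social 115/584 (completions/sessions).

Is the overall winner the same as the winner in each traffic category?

Direct: Flow A 15/19 = 78.9%, Flow B 35/40 = 87.5% → Flow B
Email: Flow A 116/162 = 71.6%, Flow B 75/97 = 77.3% → Flow B
Display: Flow A 41/180 = 22.8%, Flow B 35/113 = 31.0% → Flow B
Social: Flow A 81/565 = 14.3%, Flow B 115/584 = 19.7% → Flow B
Overall: Flow A 253/926 = 27.3%, Flow B 260/834 = 31.2% → Flow B
Flow B wins overall and in every traffic group — no reversal.

Yes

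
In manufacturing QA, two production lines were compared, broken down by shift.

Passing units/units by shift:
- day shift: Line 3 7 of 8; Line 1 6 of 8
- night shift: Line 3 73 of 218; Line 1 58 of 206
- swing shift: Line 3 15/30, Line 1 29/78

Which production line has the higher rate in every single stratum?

Day shift: Line 3 7/8 = 87.5%, Line 1 6/8 = 75.0% → Line 3
Night shift: Line 3 73/218 = 33.5%, Line 1 58/206 = 28.2% → Line 3
Swing shift: Line 3 15/30 = 50.0%, Line 1 29/78 = 37.2% → Line 3
Line 3 has the higher rate in all 3 groups.

Line 3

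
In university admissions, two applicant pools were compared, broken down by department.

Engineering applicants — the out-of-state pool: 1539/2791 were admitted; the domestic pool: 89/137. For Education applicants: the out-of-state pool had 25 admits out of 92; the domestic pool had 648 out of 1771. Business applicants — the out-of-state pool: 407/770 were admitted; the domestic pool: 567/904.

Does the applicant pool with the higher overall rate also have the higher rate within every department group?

No

Engineering: the out-of-state pool 1539/2791 = 55.1%, the domestic pool 89/137 = 65.0% → the domestic pool
Education: the out-of-state pool 25/92 = 27.2%, the domestic pool 648/1771 = 36.6% → the domestic pool
Business: the out-of-state pool 407/770 = 52.9%, the domestic pool 567/904 = 62.7% → the domestic pool
Overall: the out-of-state pool 1971/3653 = 54.0%, the domestic pool 1304/2812 = 46.4% → the out-of-state pool
The domestic pool wins each department group but the out-of-state pool wins overall — the comparison reverses. The domestic pool's applicants skew toward Education, which has a lower base rate.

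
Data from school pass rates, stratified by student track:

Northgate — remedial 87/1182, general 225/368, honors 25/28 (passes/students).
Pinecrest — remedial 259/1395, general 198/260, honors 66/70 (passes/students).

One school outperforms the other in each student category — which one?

Remedial: Northgate 87/1182 = 7.4%, Pinecrest 259/1395 = 18.6% → Pinecrest
General: Northgate 225/368 = 61.1%, Pinecrest 198/260 = 76.2% → Pinecrest
Honors: Northgate 25/28 = 89.3%, Pinecrest 66/70 = 94.3% → Pinecrest
Pinecrest has the higher rate in all 3 groups.

Pinecrest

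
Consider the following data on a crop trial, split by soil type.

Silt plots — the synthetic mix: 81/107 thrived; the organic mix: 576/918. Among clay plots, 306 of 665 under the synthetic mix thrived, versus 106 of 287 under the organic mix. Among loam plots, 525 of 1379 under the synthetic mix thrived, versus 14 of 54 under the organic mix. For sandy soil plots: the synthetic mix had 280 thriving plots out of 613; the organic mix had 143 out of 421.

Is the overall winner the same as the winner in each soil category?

Silt: the synthetic mix 81/107 = 75.7%, the organic mix 576/918 = 62.7% → the synthetic mix
Clay: the synthetic mix 306/665 = 46.0%, the organic mix 106/287 = 36.9% → the synthetic mix
Loam: the synthetic mix 525/1379 = 38.1%, the organic mix 14/54 = 25.9% → the synthetic mix
Sandy soil: the synthetic mix 280/613 = 45.7%, the organic mix 143/421 = 34.0% → the synthetic mix
Overall: the synthetic mix 1192/2764 = 43.1%, the organic mix 839/1680 = 49.9% → the organic mix
The synthetic mix wins each soil group but the organic mix wins overall — the comparison reverses. The synthetic mix's plots skew toward loam, which has a lower base rate.

No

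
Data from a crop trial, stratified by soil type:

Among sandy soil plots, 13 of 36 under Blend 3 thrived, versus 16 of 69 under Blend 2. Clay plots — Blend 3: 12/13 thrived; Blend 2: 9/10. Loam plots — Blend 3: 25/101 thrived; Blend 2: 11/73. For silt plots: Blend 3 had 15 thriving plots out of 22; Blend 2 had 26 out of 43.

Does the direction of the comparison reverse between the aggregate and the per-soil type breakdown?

No

Sandy soil: Blend 3 13/36 = 36.1%, Blend 2 16/69 = 23.2% → Blend 3
Clay: Blend 3 12/13 = 92.3%, Blend 2 9/10 = 90.0% → Blend 3
Loam: Blend 3 25/101 = 24.8%, Blend 2 11/73 = 15.1% → Blend 3
Silt: Blend 3 15/22 = 68.2%, Blend 2 26/43 = 60.5% → Blend 3
Overall: Blend 3 65/172 = 37.8%, Blend 2 62/195 = 31.8% → Blend 3
Blend 3 wins overall and in every soil group — no reversal.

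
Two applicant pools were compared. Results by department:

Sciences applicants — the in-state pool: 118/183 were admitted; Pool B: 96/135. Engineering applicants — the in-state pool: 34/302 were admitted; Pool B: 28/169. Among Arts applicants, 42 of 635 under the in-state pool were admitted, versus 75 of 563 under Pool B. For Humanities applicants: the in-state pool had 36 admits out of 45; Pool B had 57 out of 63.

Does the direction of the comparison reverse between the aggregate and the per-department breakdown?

Sciences: the in-state pool 118/183 = 64.5%, Pool B 96/135 = 71.1% → Pool B
Engineering: the in-state pool 34/302 = 11.3%, Pool B 28/169 = 16.6% → Pool B
Arts: the in-state pool 42/635 = 6.6%, Pool B 75/563 = 13.3% → Pool B
Humanities: the in-state pool 36/45 = 80.0%, Pool B 57/63 = 90.5% → Pool B
Overall: the in-state pool 230/1165 = 19.7%, Pool B 256/930 = 27.5% → Pool B
Pool B wins overall and in every department group — no reversal.

No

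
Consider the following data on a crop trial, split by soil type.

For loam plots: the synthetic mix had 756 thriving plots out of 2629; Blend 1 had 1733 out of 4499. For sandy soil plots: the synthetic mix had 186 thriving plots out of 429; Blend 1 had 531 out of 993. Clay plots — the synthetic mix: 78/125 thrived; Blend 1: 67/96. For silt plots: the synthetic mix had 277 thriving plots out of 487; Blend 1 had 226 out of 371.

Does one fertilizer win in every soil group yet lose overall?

Loam: the synthetic mix 756/2629 = 28.8%, Blend 1 1733/4499 = 38.5% → Blend 1
Sandy soil: the synthetic mix 186/429 = 43.4%, Blend 1 531/993 = 53.5% → Blend 1
Clay: the synthetic mix 78/125 = 62.4%, Blend 1 67/96 = 69.8% → Blend 1
Silt: the synthetic mix 277/487 = 56.9%, Blend 1 226/371 = 60.9% → Blend 1
Overall: the synthetic mix 1297/3670 = 35.3%, Blend 1 2557/5959 = 42.9% → Blend 1
Blend 1 wins overall and in every soil group — no reversal.

No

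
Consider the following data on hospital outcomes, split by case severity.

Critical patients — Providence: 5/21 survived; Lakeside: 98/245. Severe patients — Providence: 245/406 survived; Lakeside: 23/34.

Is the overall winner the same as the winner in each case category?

No

Critical: Providence 5/21 = 23.8%, Lakeside 98/245 = 40.0% → Lakeside
Severe: Providence 245/406 = 60.3%, Lakeside 23/34 = 67.6% → Lakeside
Overall: Providence 250/427 = 58.5%, Lakeside 121/279 = 43.4% → Providence
Lakeside wins each case group but Providence wins overall — the comparison reverses. Lakeside's patients skew toward critical, which has a lower base rate.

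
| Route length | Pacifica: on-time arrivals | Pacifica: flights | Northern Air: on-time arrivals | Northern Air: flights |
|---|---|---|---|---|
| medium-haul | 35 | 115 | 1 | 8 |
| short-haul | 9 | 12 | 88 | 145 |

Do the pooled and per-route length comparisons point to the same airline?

Medium-haul: Pacifica 35/115 = 30.4%, Northern Air 1/8 = 12.5% → Pacifica
Short-haul: Pacifica 9/12 = 75.0%, Northern Air 88/145 = 60.7% → Pacifica
Overall: Pacifica 44/127 = 34.6%, Northern Air 89/153 = 58.2% → Northern Air
Pacifica wins each route group but Northern Air wins overall — the comparison reverses. Pacifica's flights skew toward medium-haul, which has a lower base rate.

No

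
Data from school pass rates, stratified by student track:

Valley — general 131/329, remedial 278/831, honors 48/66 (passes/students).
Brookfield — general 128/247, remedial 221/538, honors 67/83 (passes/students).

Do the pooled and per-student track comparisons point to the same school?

General: Valley 131/329 = 39.8%, Brookfield 128/247 = 51.8% → Brookfield
Remedial: Valley 278/831 = 33.5%, Brookfield 221/538 = 41.1% → Brookfield
Honors: Valley 48/66 = 72.7%, Brookfield 67/83 = 80.7% → Brookfield
Overall: Valley 457/1226 = 37.3%, Brookfield 416/868 = 47.9% → Brookfield
Brookfield wins overall and in every student group — no reversal.

Yes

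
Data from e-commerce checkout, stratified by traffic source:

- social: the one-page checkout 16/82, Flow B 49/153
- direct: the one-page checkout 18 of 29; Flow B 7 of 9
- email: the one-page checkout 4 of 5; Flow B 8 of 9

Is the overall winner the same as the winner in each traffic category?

Yes

Social: the one-page checkout 16/82 = 19.5%, Flow B 49/153 = 32.0% → Flow B
Direct: the one-page checkout 18/29 = 62.1%, Flow B 7/9 = 77.8% → Flow B
Email: the one-page checkout 4/5 = 80.0%, Flow B 8/9 = 88.9% → Flow B
Overall: the one-page checkout 38/116 = 32.8%, Flow B 64/171 = 37.4% → Flow B
Flow B wins overall and in every traffic group — no reversal.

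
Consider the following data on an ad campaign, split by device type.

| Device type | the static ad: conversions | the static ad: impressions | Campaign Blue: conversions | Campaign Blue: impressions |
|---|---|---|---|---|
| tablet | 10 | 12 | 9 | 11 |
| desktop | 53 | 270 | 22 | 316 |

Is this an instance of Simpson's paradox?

No

Tablet: the static ad 10/12 = 83.3%, Campaign Blue 9/11 = 81.8% → the static ad
Desktop: the static ad 53/270 = 19.6%, Campaign Blue 22/316 = 7.0% → the static ad
Overall: the static ad 63/282 = 22.3%, Campaign Blue 31/327 = 9.5% → the static ad
The static ad wins overall and in every device group — no reversal.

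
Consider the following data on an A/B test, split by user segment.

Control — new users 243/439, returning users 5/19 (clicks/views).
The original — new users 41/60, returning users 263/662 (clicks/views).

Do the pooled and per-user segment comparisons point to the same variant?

New users: Control 243/439 = 55.4%, the original 41/60 = 68.3% → the original
Returning users: Control 5/19 = 26.3%, the original 263/662 = 39.7% → the original
Overall: Control 248/458 = 54.1%, the original 304/722 = 42.1% → Control
The original wins each user group but Control wins overall — the comparison reverses. The original's views skew toward returning users, which has a lower base rate.

No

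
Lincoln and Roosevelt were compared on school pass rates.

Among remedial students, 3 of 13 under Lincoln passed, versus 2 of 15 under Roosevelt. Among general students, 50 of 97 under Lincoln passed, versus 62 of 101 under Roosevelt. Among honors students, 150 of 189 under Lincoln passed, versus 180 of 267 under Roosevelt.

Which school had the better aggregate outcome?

Remedial: Lincoln 3/13 = 23.1%, Roosevelt 2/15 = 13.3% → Lincoln
General: Lincoln 50/97 = 51.5%, Roosevelt 62/101 = 61.4% → Roosevelt
Honors: Lincoln 150/189 = 79.4%, Roosevelt 180/267 = 67.4% → Lincoln
Overall: Lincoln 203/299 = 67.9%, Roosevelt 244/383 = 63.7% → Lincoln
(Neither sweeps every student group, but Lincoln has the higher pooled rate.)

Lincoln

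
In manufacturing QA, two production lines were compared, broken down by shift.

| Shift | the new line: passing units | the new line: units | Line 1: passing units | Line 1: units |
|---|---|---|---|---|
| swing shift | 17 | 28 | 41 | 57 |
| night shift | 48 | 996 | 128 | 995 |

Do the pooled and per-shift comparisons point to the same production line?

Swing shift: the new line 17/28 = 60.7%, Line 1 41/57 = 71.9% → Line 1
Night shift: the new line 48/996 = 4.8%, Line 1 128/995 = 12.9% → Line 1
Overall: the new line 65/1024 = 6.3%, Line 1 169/1052 = 16.1% → Line 1
Line 1 wins overall and in every shift group — no reversal.

Yes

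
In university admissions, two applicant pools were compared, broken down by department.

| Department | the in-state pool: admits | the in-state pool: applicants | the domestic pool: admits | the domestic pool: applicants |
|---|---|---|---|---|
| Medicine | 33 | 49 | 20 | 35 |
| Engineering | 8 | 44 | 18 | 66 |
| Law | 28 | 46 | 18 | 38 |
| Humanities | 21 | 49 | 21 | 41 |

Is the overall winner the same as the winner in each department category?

No

Medicine: the in-state pool 33/49 = 67.3%, the domestic pool 20/35 = 57.1% → the in-state pool
Engineering: the in-state pool 8/44 = 18.2%, the domestic pool 18/66 = 27.3% → the domestic pool
Law: the in-state pool 28/46 = 60.9%, the domestic pool 18/38 = 47.4% → the in-state pool
Humanities: the in-state pool 21/49 = 42.9%, the domestic pool 21/41 = 51.2% → the domestic pool
Overall: the in-state pool 90/188 = 47.9%, the domestic pool 77/180 = 42.8% → the in-state pool
Neither sweeps: the in-state pool wins 2 of 4 groups, the domestic pool wins 2. The in-state pool wins overall but not every group — no Simpson reversal.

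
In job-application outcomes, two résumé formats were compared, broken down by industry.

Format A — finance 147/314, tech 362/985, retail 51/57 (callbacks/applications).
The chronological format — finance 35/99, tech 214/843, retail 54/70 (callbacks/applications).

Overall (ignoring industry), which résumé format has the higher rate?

Finance: Format A 147/314 = 46.8%, the chronological format 35/99 = 35.4% → Format A
Tech: Format A 362/985 = 36.8%, the chronological format 214/843 = 25.4% → Format A
Retail: Format A 51/57 = 89.5%, the chronological format 54/70 = 77.1% → Format A
Overall: Format A 560/1356 = 41.3%, the chronological format 303/1012 = 29.9% → Format A

Format A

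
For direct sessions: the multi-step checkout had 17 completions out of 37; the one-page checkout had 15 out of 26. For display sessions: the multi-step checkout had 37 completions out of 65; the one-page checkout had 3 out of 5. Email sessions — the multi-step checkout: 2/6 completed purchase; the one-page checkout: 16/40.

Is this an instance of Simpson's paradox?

Yes

Direct: the multi-step checkout 17/37 = 45.9%, the one-page checkout 15/26 = 57.7% → the one-page checkout
Display: the multi-step checkout 37/65 = 56.9%, the one-page checkout 3/5 = 60.0% → the one-page checkout
Email: the multi-step checkout 2/6 = 33.3%, the one-page checkout 16/40 = 40.0% → the one-page checkout
Overall: the multi-step checkout 56/108 = 51.9%, the one-page checkout 34/71 = 47.9% → the multi-step checkout
The one-page checkout wins each traffic group but the multi-step checkout wins overall — the comparison reverses. The one-page checkout's sessions skew toward email, which has a lower base rate.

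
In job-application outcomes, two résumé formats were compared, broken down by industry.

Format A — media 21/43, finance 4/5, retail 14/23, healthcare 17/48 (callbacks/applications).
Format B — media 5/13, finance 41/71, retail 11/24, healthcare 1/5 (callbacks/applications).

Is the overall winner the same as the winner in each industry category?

No

Media: Format A 21/43 = 48.8%, Format B 5/13 = 38.5% → Format A
Finance: Format A 4/5 = 80.0%, Format B 41/71 = 57.7% → Format A
Retail: Format A 14/23 = 60.9%, Format B 11/24 = 45.8% → Format A
Healthcare: Format A 17/48 = 35.4%, Format B 1/5 = 20.0% → Format A
Overall: Format A 56/119 = 47.1%, Format B 58/113 = 51.3% → Format B
Format A wins each industry group but Format B wins overall — the comparison reverses. Format A's applications skew toward healthcare, which has a lower base rate.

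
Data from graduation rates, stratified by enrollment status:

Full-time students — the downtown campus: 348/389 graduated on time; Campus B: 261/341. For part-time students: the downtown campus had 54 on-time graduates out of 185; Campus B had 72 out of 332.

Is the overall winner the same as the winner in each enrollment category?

Full-time: the downtown campus 348/389 = 89.5%, Campus B 261/341 = 76.5% → the downtown campus
Part-time: the downtown campus 54/185 = 29.2%, Campus B 72/332 = 21.7% → the downtown campus
Overall: the downtown campus 402/574 = 70.0%, Campus B 333/673 = 49.5% → the downtown campus
The downtown campus wins overall and in every enrollment group — no reversal.

Yes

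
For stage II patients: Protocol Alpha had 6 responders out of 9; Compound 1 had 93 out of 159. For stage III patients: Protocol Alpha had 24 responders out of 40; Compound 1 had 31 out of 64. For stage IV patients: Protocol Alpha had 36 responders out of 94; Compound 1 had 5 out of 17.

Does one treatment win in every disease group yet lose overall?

Yes

Stage II: Protocol Alpha 6/9 = 66.7%, Compound 1 93/159 = 58.5% → Protocol Alpha
Stage III: Protocol Alpha 24/40 = 60.0%, Compound 1 31/64 = 48.4% → Protocol Alpha
Stage IV: Protocol Alpha 36/94 = 38.3%, Compound 1 5/17 = 29.4% → Protocol Alpha
Overall: Protocol Alpha 66/143 = 46.2%, Compound 1 129/240 = 53.8% → Compound 1
Protocol Alpha wins each disease group but Compound 1 wins overall — the comparison reverses. Protocol Alpha's patients skew toward stage IV, which has a lower base rate.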